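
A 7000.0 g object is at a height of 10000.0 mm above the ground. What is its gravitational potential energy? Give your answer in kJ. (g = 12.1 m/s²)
PE = mgh = 7 kg × 12.1 m/s² × 10 m = 847 J = 0.847 kJ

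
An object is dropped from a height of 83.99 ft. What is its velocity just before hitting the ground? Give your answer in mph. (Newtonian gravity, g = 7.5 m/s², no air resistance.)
v = √(2gh) (with unit conversion) = 43.83 mph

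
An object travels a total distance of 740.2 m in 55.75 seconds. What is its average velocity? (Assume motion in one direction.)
v_avg = Δd / Δt = 740.2 / 55.75 = 13.28 m/s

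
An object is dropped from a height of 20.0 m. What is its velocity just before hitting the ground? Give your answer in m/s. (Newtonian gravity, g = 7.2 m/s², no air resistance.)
v = √(2gh) = 16.97 m/s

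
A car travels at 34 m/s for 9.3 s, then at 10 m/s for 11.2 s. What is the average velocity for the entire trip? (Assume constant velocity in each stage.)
d₁ = v₁t₁ = 34 × 9.3 = 316.2 m
d₂ = v₂t₂ = 10 × 11.2 = 112 m
d_total = 428.2 m, t_total = 20.5 s
v_avg = d_total/t_total = 428.2/20.5 = 20.89 m/s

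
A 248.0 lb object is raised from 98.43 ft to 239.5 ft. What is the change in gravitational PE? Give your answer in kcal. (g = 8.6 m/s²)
ΔPE = mg(h₂ − h₁) = 112.5 kg × 8.6 m/s² × (73 − 30) m = 4.16e+04 J = 9.942 kcal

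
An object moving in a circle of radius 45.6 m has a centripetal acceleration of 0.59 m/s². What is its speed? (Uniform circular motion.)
v = √(a_c × r) = √(0.59 × 45.6) = 5.19 m/s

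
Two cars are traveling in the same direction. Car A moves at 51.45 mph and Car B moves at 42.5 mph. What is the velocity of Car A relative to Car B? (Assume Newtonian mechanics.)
v_rel = v_A - v_B = 51.45 - 42.5 = 8.95 mph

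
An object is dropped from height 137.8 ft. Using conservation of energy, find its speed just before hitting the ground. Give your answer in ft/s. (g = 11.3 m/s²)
mgh = ½mv² → v = √(2gh) = √(2×11.3×42) = 30.81 m/s = 101.1 ft/s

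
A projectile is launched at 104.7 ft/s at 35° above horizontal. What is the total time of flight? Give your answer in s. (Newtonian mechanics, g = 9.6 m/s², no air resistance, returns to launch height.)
T = 2v₀sin(θ)/g (with unit conversion) = 3.813 s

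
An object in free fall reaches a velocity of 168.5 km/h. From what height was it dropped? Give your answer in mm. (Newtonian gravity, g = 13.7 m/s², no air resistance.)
h = v²/(2g) (with unit conversion) = 79950.0 mm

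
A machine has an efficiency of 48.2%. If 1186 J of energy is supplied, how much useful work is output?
W_out = η × W_in = 0.482 × 1186 = 571.65 J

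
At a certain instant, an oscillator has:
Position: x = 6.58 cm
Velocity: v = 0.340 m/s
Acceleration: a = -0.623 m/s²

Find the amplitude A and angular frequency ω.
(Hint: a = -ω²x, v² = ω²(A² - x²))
a = −ω²x → ω = √(|a|/x) = √(0.623/0.0658) = 3.077 rad/s
v² = ω²(A² − x²) → A = √(x² + v²/ω²) = √(0.0658² + 0.34²/3.077²) = 0.1286 m = 12.86 cm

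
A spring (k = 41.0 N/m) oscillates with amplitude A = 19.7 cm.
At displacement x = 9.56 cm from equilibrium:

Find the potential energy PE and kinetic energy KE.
E_total = ½kA² = ½×41.0×(0.197)² = 0.7956 J
PE = ½kx² = ½×41.0×(0.0956)² = 0.1874 J
KE = E_total − PE = 0.6082 J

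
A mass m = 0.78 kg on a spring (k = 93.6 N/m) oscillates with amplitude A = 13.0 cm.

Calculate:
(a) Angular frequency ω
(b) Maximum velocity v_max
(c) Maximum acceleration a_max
ω = √(k/m) = √(93.6/0.78) = 10.95 rad/s
v_max = ωA = 10.95×0.13 = 1.424 m/s
a_max = ω²A = 10.95²×0.13 = 15.6 m/s²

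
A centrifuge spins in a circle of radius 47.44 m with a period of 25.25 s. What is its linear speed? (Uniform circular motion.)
v = 2πr/T = 2π×47.44/25.25 = 11.8 m/s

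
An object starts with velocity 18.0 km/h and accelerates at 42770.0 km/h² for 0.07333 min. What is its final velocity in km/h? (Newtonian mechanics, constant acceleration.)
v = v₀ + at (with unit conversion) = 70.27 km/h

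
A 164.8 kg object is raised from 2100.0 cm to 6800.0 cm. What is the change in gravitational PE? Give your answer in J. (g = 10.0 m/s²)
ΔPE = mg(h₂ − h₁) = 164.8 kg × 10.0 m/s² × (68 − 21) m = 7.746e+04 J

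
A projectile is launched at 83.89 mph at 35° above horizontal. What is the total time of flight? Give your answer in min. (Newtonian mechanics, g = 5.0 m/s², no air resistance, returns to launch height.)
T = 2v₀sin(θ)/g (with unit conversion) = 0.1434 min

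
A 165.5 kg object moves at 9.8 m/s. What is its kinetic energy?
KE = ½mv² = ½×165.5×9.8² = 7947.31 J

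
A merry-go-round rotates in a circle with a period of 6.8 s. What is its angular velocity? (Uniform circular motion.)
ω = 2π/T = 2π/6.8 = 0.924 rad/s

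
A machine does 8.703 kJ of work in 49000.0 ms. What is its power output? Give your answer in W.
P = W/t = 8703 J / 49 s = 177.6 W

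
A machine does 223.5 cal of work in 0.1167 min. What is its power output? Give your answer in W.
P = W/t = 935.1 J / 7.002 s = 133.6 W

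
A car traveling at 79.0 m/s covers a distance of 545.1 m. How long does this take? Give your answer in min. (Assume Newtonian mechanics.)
t = d/v (with unit conversion) = 0.115 min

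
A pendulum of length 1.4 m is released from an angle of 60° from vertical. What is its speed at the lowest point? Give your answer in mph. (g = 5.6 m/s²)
h = L(1 − cosθ) = 1.4×(1 − cos60°) = 0.7 m
v = √(2gh) = √(2×5.6×0.7) = 2.8 m/s = 6.263 mph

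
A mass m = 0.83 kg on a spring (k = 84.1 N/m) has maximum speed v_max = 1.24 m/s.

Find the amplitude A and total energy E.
½mv²_max = ½kA² → A = v_max√(m/k) = 1.24×√(0.83/84.1) = 0.1232 m = 12.32 cm
E = ½mv²_max = ½×0.83×1.24² = 0.6381 J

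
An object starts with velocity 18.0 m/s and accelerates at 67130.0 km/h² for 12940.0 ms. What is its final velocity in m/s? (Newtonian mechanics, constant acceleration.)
v = v₀ + at (with unit conversion) = 85.03 m/s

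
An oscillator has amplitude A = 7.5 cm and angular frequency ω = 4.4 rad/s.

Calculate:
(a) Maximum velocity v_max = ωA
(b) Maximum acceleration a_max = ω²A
v_max = ωA = 4.4×0.075 = 0.33 m/s
a_max = ω²A = 4.4²×0.075 = 1.452 m/s²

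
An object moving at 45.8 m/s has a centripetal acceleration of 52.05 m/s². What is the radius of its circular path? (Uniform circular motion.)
r = v²/a_c = 45.8²/52.05 = 40.3 m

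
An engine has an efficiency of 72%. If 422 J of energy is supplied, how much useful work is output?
W_out = η × W_in = 0.72 × 422 = 303.84 J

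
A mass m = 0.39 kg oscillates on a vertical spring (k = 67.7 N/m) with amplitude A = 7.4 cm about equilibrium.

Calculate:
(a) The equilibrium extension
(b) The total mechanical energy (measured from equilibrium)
x_eq = mg/k = 0.39×9.81/67.7 = 0.05651 m = 5.651 cm
E = ½kA² = ½×67.7×(0.074)² = 0.1854 J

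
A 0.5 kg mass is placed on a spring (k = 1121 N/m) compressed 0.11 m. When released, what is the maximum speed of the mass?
½kx² = ½mv² → v = x√(k/m) = 0.11×√(1121/0.5) = 5.208 m/s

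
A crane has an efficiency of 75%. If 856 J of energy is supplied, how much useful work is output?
W_out = η × W_in = 0.75 × 856 = 642.0 J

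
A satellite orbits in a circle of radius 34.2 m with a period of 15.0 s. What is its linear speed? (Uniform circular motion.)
v = 2πr/T = 2π×34.2/15.0 = 14.33 m/s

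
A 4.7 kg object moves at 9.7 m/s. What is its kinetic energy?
KE = ½mv² = ½×4.7×9.7² = 221.1115 J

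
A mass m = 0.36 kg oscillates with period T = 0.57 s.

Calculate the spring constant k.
T = 2π√(m/k) → k = m(2π/T)² = 0.36×(2π/0.57)² = 43.74 N/m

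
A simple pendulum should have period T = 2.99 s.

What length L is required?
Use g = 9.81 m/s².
T = 2π√(L/g) → L = g(T/2π)² = 9.81×(2.99/2π)² = 2.222 m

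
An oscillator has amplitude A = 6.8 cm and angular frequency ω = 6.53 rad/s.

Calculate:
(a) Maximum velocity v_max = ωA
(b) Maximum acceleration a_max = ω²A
v_max = ωA = 6.53×0.068 = 0.444 m/s
a_max = ω²A = 6.53²×0.068 = 2.9 m/s²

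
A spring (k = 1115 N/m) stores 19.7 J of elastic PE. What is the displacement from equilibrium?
PE = ½kx² → x = √(2PE/k) = √(2×19.7/1115) = 0.188 m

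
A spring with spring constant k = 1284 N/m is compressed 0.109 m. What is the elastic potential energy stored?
PE = ½kx² = ½×1284×0.109² = 7.628 J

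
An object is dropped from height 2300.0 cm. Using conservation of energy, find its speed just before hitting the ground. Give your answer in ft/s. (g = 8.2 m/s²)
mgh = ½mv² → v = √(2gh) = √(2×8.2×23) = 19.42 m/s = 63.72 ft/s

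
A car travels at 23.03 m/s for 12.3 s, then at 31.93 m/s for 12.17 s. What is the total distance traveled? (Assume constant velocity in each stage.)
d₁ = v₁t₁ = 23.03 × 12.3 = 283.269 m
d₂ = v₂t₂ = 31.93 × 12.17 = 388.588 m
d_total = 283.269 + 388.588 = 671.86 m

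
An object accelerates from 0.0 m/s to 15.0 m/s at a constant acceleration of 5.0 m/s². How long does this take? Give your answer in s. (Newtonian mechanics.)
t = (v - v₀)/a = 3.0 s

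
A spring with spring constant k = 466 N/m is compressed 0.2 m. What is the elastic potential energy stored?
PE = ½kx² = ½×466×0.2² = 9.32 J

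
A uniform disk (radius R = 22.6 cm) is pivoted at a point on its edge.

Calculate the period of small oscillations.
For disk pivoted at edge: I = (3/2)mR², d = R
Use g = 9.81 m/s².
I/m = (3/2)R² = 0.07661 m²; d = R = 0.226 m
T = 2π√((3/2)R²/(gR)) = 2π√(3R/(2g)) = 1.168 s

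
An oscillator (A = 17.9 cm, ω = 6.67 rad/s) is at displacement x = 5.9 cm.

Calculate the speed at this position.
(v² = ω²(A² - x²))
v = ω√(A² − x²) = 6.67×√(0.179² − 0.059²) = 1.127 m/s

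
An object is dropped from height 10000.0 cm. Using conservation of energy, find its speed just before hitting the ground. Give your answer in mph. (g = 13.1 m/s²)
mgh = ½mv² → v = √(2gh) = √(2×13.1×100) = 51.19 m/s = 114.5 mph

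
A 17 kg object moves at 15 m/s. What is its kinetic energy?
KE = ½mv² = ½×17×15² = 1912.5 J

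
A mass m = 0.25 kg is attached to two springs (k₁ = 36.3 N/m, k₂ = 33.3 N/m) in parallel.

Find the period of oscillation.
k_eq = k₁+k₂ = 69.6 N/m
T = 2π√(m/k_eq) = 2π√(0.25/69.6) = 0.3766 s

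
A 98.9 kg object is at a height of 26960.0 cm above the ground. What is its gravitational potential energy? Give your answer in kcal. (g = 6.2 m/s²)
PE = mgh = 98.9 kg × 6.2 m/s² × 269.6 m = 1.653e+05 J = 39.51 kcal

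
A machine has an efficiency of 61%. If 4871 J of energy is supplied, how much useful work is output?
W_out = η × W_in = 0.61 × 4871 = 2971.3 J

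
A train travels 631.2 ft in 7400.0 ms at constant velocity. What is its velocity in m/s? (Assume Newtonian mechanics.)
v = d/t (with unit conversion) = 26.0 m/s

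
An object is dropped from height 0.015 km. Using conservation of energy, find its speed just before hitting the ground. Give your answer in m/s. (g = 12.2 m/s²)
mgh = ½mv² → v = √(2gh) = √(2×12.2×15) = 19.13 m/s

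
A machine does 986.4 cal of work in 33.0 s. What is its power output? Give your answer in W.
P = W/t = 4127 J / 33 s = 125.1 W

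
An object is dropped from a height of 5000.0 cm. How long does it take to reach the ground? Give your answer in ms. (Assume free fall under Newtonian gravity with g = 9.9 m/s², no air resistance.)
t = √(2h/g) (with unit conversion) = 3178.0 ms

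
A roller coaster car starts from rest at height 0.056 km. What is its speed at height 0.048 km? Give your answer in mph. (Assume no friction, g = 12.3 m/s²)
mgh₁ = ½mv₂² + mgh₂ → v₂ = √(2g(h₁−h₂)) = √(2×12.3×(56−48)) = 14.03 m/s = 31.38 mph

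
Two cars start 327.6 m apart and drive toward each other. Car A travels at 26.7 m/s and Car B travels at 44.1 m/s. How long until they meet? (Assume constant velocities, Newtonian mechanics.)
Combined speed: v_combined = 26.7 + 44.1 = 70.8 m/s
Time to meet: t = d/70.8 = 327.6/70.8 = 4.63 s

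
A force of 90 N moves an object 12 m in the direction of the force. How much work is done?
W = Fd = 90×12 = 1080.0 J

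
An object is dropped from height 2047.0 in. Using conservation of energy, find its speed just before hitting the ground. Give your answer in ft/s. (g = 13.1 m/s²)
mgh = ½mv² → v = √(2gh) = √(2×13.1×51.99) = 36.91 m/s = 121.1 ft/s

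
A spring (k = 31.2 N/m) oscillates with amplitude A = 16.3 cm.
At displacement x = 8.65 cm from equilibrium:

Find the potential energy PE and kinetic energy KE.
E_total = ½kA² = ½×31.2×(0.163)² = 0.4145 J
PE = ½kx² = ½×31.2×(0.0865)² = 0.1167 J
KE = E_total − PE = 0.2978 J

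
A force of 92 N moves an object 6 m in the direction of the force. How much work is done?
W = Fd = 92×6 = 552.0 J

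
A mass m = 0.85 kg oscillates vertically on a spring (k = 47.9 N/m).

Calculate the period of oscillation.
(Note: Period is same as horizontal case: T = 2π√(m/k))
T = 2π√(m/k) = 2π√(0.85/47.9) = 0.837 s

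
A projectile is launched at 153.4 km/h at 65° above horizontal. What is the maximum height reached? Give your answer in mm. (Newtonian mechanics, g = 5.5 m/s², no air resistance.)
H = v₀²sin²(θ)/(2g) (with unit conversion) = 135600.0 mm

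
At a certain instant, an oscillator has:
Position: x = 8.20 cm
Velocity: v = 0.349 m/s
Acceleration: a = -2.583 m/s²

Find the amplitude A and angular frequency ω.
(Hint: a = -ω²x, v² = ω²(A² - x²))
a = −ω²x → ω = √(|a|/x) = √(2.583/0.082) = 5.612 rad/s
v² = ω²(A² − x²) → A = √(x² + v²/ω²) = √(0.082² + 0.349²/5.612²) = 0.1029 m = 10.29 cm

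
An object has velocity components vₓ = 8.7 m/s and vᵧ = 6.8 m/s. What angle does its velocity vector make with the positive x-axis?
θ = arctan(vᵧ/vₓ) = arctan(6.8/8.7) = 38.01°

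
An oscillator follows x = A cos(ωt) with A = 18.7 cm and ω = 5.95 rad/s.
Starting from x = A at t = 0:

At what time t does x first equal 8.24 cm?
cos(ωt) = x/A = 8.24/18.7 = 0.4406
ωt = arccos(0.4406) = 1.114 rad
t = 1.114/5.95 = 0.1873 s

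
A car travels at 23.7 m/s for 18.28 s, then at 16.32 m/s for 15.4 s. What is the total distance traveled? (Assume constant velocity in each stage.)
d₁ = v₁t₁ = 23.7 × 18.28 = 433.236 m
d₂ = v₂t₂ = 16.32 × 15.4 = 251.328 m
d_total = 433.236 + 251.328 = 684.56 m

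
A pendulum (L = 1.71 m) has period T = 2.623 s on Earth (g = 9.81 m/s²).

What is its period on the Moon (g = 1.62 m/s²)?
T = 2π√(L/g), so T_moon/T_earth = √(g_earth/g_moon)
T_moon = 2π√(1.71/1.62) = 6.455 s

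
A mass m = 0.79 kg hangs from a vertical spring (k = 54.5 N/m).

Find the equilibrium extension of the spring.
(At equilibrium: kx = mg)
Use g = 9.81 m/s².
x_eq = mg/k = 0.79×9.81/54.5 = 0.1422 m = 14.22 cm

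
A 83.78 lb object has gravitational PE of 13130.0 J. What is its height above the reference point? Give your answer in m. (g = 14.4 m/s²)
PE = mgh → h = PE/(mg) = 1.313e+04 J / (38 kg × 14.4 m/s²) = 23.99 m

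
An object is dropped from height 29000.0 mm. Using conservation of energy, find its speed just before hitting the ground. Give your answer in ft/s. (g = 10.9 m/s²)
mgh = ½mv² → v = √(2gh) = √(2×10.9×29) = 25.14 m/s = 82.49 ft/s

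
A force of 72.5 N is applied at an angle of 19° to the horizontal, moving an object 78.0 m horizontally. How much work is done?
W = Fd cosθ = 72.5×78.0×cos(19°) = 5346.9 J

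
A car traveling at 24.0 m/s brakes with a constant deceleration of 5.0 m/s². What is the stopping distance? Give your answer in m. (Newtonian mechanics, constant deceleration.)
d = v₀² / (2a) = 57.6 m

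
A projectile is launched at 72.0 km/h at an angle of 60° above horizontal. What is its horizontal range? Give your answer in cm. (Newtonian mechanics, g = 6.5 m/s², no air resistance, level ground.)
R = v₀² sin(2θ) / g (with unit conversion) = 5329.0 cm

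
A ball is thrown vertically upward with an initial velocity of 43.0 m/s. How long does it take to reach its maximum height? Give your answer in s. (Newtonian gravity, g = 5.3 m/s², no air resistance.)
t_up = v₀/g = 8.113 s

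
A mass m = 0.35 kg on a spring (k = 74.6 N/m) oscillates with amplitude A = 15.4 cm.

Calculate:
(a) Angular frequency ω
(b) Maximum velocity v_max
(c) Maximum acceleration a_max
ω = √(k/m) = √(74.6/0.35) = 14.6 rad/s
v_max = ωA = 14.6×0.154 = 2.248 m/s
a_max = ω²A = 14.6²×0.154 = 32.82 m/s²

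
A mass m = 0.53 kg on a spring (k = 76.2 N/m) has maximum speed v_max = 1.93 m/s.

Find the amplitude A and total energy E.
½mv²_max = ½kA² → A = v_max√(m/k) = 1.93×√(0.53/76.2) = 0.161 m = 16.1 cm
E = ½mv²_max = ½×0.53×1.93² = 0.9871 J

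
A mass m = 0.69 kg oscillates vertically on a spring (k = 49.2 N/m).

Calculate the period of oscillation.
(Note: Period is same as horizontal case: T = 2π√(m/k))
T = 2π√(m/k) = 2π√(0.69/49.2) = 0.7441 s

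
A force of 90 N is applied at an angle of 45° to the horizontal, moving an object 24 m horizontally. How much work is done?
W = Fd cosθ = 90×24×cos(45°) = 1527.4 J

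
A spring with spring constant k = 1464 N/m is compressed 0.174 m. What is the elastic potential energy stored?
PE = ½kx² = ½×1464×0.174² = 22.16 J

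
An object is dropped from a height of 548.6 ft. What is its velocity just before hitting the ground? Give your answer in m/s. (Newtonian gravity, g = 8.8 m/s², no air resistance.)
v = √(2gh) (with unit conversion) = 54.25 m/s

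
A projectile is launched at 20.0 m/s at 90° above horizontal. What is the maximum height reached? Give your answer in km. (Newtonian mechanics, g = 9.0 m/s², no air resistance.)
H = v₀²sin²(θ)/(2g) (with unit conversion) = 0.02222 km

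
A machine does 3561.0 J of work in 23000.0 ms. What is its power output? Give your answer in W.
P = W/t = 3561 J / 23 s = 154.8 W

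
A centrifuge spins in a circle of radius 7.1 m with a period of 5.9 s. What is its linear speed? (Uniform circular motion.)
v = 2πr/T = 2π×7.1/5.9 = 7.56 m/s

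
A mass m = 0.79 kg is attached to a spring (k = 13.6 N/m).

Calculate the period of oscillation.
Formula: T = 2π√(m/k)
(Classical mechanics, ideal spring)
T = 2π√(m/k) = 2π√(0.79/13.6) = 1.514 s; f = 1/T = 0.6604 Hz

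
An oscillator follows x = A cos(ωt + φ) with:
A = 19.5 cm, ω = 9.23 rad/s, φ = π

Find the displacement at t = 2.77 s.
x = A cos(ωt + φ) = 19.5×cos(9.23×2.77 + π) = -17.69 cm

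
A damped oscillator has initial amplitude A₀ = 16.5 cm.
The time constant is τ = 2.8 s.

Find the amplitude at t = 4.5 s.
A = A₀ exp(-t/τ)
A = A₀ exp(−t/τ) = 16.5×exp(−4.5/2.8) = 3.308 cm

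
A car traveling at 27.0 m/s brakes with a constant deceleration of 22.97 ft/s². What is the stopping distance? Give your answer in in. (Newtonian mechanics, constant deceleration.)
d = v₀² / (2a) (with unit conversion) = 2050.0 in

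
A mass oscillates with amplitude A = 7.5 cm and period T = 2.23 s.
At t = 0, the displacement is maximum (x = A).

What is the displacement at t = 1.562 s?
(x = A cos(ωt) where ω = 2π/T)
ω = 2π/T = 2π/2.23 = 2.818 rad/s
x = A cos(ωt) = 7.5×cos(2.818×1.562) = -2.298 cm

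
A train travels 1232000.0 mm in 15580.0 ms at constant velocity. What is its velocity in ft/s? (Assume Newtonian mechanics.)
v = d/t (with unit conversion) = 259.4 ft/s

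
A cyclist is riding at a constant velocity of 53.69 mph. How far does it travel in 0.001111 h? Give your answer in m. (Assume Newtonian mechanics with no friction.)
d = vt (with unit conversion) = 96.0 m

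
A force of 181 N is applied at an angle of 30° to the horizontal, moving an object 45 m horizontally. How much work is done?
W = Fd cosθ = 181×45×cos(30°) = 7053.8 J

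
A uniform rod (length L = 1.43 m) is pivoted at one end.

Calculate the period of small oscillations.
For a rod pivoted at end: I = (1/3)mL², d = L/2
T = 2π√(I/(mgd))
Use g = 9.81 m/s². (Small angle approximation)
I/m = (1/3)L² = 0.6816 m²; d = L/2 = 0.715 m
T = 2π√(I/(mgd)) = 2π√(0.6816/(9.81×0.715)) = 1.959 s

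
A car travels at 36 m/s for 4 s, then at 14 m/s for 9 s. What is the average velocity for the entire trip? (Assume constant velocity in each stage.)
d₁ = v₁t₁ = 36 × 4 = 144 m
d₂ = v₂t₂ = 14 × 9 = 126 m
d_total = 270 m, t_total = 13 s
v_avg = d_total/t_total = 270/13 = 20.77 m/s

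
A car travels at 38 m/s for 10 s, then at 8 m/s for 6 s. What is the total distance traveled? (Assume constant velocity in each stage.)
d₁ = v₁t₁ = 38 × 10 = 380 m
d₂ = v₂t₂ = 8 × 6 = 48 m
d_total = 380 + 48 = 428 m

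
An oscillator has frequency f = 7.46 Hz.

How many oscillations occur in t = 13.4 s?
n = f×t = 7.46×13.4 = 99.96 oscillations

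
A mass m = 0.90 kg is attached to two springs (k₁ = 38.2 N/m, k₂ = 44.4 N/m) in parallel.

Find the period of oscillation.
k_eq = k₁+k₂ = 82.6 N/m
T = 2π√(m/k_eq) = 2π√(0.9/82.6) = 0.6559 s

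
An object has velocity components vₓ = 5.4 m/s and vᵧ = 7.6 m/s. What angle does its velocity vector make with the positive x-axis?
θ = arctan(vᵧ/vₓ) = arctan(7.6/5.4) = 54.61°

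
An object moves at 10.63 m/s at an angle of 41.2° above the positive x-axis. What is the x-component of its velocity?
vₓ = v cos(θ) = 10.63 × cos(41.2°) = 8.0 m/s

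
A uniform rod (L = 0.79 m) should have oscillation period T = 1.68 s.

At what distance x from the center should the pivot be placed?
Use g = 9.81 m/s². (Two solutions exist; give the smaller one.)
T = 2π√((L²/12 + x²)/(gx)). Let c = T²g/(4π²) = 0.7013.
x² − cx + L²/12 = 0 → x = (c − √(c² − L²/3))/2 = 0.08428 m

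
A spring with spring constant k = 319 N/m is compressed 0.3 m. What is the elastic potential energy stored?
PE = ½kx² = ½×319×0.3² = 14.36 J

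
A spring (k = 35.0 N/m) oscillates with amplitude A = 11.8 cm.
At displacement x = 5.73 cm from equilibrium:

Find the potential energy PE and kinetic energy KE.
E_total = ½kA² = ½×35.0×(0.118)² = 0.2437 J
PE = ½kx² = ½×35.0×(0.0573)² = 0.05746 J
KE = E_total − PE = 0.1862 J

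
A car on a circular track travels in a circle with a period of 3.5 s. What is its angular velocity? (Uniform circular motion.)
ω = 2π/T = 2π/3.5 = 1.7952 rad/s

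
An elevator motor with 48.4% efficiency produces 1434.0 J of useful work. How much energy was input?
W_in = W_out/η = 1434.0/0.484 = 2962.8 J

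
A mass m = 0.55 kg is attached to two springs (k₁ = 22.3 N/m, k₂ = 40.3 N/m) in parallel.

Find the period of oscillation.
k_eq = k₁+k₂ = 62.6 N/m
T = 2π√(m/k_eq) = 2π√(0.55/62.6) = 0.5889 s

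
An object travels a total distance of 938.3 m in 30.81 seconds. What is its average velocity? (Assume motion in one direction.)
v_avg = Δd / Δt = 938.3 / 30.81 = 30.45 m/s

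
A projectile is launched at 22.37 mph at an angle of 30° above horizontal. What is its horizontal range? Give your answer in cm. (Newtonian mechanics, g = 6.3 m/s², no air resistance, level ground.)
R = v₀² sin(2θ) / g (with unit conversion) = 1375.0 cm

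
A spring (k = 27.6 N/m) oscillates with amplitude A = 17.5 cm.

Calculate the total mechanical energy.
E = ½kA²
E = ½kA² = ½×27.6×(0.175)² = 0.4226 J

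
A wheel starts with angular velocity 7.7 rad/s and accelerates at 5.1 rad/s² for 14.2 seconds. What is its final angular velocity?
ω = ω₀ + αt = 7.7 + 5.1 × 14.2 = 80.12 rad/s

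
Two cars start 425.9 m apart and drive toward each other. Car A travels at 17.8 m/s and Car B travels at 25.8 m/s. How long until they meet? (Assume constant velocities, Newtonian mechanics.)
Combined speed: v_combined = 17.8 + 25.8 = 43.6 m/s
Time to meet: t = d/43.6 = 425.9/43.6 = 9.77 s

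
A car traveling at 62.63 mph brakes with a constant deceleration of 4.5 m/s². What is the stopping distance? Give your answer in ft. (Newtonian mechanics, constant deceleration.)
d = v₀² / (2a) (with unit conversion) = 285.8 ft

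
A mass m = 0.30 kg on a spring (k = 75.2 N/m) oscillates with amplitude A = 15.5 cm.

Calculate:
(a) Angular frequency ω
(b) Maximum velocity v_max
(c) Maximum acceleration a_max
ω = √(k/m) = √(75.2/0.3) = 15.83 rad/s
v_max = ωA = 15.83×0.155 = 2.454 m/s
a_max = ω²A = 15.83²×0.155 = 38.85 m/s²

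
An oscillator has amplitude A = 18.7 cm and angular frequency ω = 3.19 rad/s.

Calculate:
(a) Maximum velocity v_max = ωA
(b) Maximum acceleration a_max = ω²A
v_max = ωA = 3.19×0.187 = 0.5965 m/s
a_max = ω²A = 3.19²×0.187 = 1.903 m/s²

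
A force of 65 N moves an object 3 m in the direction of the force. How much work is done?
W = Fd = 65×3 = 195.0 J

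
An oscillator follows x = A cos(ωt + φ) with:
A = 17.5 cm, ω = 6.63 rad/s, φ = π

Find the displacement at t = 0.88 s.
x = A cos(ωt + φ) = 17.5×cos(6.63×0.88 + π) = -15.77 cm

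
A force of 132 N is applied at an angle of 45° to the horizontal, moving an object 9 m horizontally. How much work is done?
W = Fd cosθ = 132×9×cos(45°) = 840.04 J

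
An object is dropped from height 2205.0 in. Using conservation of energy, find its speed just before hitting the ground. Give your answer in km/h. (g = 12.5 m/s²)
mgh = ½mv² → v = √(2gh) = √(2×12.5×56.01) = 37.42 m/s = 134.7 km/h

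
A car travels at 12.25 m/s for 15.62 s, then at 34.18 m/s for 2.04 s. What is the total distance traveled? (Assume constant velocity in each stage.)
d₁ = v₁t₁ = 12.25 × 15.62 = 191.345 m
d₂ = v₂t₂ = 34.18 × 2.04 = 69.7272 m
d_total = 191.345 + 69.7272 = 261.07 m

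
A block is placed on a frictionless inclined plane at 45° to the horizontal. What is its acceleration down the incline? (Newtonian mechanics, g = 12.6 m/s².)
a = g sin(θ) = 12.6 × sin(45°) = 12.6 × 0.7071 = 8.91 m/s²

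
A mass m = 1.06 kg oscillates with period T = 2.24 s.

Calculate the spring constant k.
T = 2π√(m/k) → k = m(2π/T)² = 1.06×(2π/2.24)² = 8.34 N/m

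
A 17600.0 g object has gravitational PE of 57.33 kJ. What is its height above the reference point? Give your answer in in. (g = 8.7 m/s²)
PE = mgh → h = PE/(mg) = 5.733e+04 J / (17.6 kg × 8.7 m/s²) = 374.4 m = 14740.0 in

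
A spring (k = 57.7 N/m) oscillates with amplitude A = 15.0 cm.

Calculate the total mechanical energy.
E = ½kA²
E = ½kA² = ½×57.7×(0.15)² = 0.6491 J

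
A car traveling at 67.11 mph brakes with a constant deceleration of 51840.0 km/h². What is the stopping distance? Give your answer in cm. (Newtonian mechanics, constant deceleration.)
d = v₀² / (2a) (with unit conversion) = 11250.0 cm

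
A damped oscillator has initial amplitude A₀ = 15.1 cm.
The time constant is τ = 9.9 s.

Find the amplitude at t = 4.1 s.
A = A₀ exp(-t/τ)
A = A₀ exp(−t/τ) = 15.1×exp(−4.1/9.9) = 9.98 cm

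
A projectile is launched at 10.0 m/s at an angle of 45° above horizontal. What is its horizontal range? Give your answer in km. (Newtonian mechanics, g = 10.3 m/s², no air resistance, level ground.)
R = v₀² sin(2θ) / g (with unit conversion) = 0.009709 km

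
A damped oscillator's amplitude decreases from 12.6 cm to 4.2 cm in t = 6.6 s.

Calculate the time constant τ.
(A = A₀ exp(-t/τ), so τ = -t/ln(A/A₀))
A/A₀ = 4.2/12.6 = 0.3333; ln(A/A₀) = -1.099
τ = −t/ln(A/A₀) = −6.6/-1.099 = 6.008 s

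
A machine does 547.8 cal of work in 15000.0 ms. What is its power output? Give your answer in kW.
P = W/t = 2292 J / 15 s = 152.8 W = 0.1528 kW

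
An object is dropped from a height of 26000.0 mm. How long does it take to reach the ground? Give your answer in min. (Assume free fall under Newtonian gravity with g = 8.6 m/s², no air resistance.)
t = √(2h/g) (with unit conversion) = 0.04098 min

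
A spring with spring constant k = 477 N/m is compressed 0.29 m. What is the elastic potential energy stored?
PE = ½kx² = ½×477×0.29² = 20.06 J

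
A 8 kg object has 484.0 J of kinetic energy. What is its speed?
KE = ½mv² → v = √(2KE/m) = √(2×484.0/8) = 11.0 m/s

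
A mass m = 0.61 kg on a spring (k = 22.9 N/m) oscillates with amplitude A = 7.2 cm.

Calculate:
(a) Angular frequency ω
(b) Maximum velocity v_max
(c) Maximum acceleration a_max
ω = √(k/m) = √(22.9/0.61) = 6.127 rad/s
v_max = ωA = 6.127×0.072 = 0.4411 m/s
a_max = ω²A = 6.127²×0.072 = 2.703 m/s²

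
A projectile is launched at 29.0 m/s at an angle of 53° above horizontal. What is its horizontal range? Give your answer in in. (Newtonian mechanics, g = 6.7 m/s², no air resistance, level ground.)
R = v₀² sin(2θ) / g (with unit conversion) = 4750.0 in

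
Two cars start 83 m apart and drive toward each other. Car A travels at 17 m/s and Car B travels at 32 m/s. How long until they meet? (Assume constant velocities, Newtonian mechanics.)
Combined speed: v_combined = 17 + 32 = 49 m/s
Time to meet: t = d/49 = 83/49 = 1.69 s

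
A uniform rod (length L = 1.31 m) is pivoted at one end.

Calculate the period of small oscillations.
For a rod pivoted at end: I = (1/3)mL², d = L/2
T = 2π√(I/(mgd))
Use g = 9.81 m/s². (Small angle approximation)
I/m = (1/3)L² = 0.572 m²; d = L/2 = 0.655 m
T = 2π√(I/(mgd)) = 2π√(0.572/(9.81×0.655)) = 1.875 s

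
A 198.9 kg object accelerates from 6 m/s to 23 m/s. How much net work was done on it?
W_net = ΔKE = ½m(v₂² − v₁²) = ½×198.9×(23² − 6²) = 49028.85 J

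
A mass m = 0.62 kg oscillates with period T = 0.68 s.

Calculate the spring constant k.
T = 2π√(m/k) → k = m(2π/T)² = 0.62×(2π/0.68)² = 52.93 N/m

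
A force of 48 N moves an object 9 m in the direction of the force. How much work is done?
W = Fd = 48×9 = 432.0 J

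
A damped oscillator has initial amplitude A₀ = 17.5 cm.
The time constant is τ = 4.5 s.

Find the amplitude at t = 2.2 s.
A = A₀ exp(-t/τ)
A = A₀ exp(−t/τ) = 17.5×exp(−2.2/4.5) = 10.73 cm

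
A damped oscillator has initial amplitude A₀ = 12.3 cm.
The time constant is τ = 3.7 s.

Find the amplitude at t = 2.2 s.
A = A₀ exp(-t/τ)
A = A₀ exp(−t/τ) = 12.3×exp(−2.2/3.7) = 6.787 cm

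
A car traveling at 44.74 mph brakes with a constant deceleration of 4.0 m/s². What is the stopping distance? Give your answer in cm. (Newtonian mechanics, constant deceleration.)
d = v₀² / (2a) (with unit conversion) = 5000.0 cm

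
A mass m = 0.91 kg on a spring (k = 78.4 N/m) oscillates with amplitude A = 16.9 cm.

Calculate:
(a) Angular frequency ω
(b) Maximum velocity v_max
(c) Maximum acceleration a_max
ω = √(k/m) = √(78.4/0.91) = 9.282 rad/s
v_max = ωA = 9.282×0.169 = 1.569 m/s
a_max = ω²A = 9.282²×0.169 = 14.56 m/s²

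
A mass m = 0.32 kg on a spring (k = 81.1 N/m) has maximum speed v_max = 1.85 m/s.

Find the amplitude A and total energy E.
½mv²_max = ½kA² → A = v_max√(m/k) = 1.85×√(0.32/81.1) = 0.1162 m = 11.62 cm
E = ½mv²_max = ½×0.32×1.85² = 0.5476 J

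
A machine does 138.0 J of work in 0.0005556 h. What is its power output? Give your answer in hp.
P = W/t = 138 J / 2 s = 68.99 W = 0.09252 hp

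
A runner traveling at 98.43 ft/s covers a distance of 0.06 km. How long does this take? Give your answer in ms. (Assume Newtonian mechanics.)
t = d/v (with unit conversion) = 2000.0 ms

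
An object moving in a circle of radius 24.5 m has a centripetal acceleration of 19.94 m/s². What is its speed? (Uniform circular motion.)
v = √(a_c × r) = √(19.94 × 24.5) = 22.1 m/s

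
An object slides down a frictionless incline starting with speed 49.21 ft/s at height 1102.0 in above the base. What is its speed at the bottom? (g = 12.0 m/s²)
½mv₀² + mgh = ½mv² → v = √(v₀² + 2gh) = √(15² + 2×12.0×27.99) = 29.95 m/s = 98.25 ft/s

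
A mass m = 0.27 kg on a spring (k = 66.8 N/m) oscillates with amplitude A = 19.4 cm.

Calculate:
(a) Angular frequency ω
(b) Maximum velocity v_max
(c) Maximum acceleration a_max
ω = √(k/m) = √(66.8/0.27) = 15.73 rad/s
v_max = ωA = 15.73×0.194 = 3.051 m/s
a_max = ω²A = 15.73²×0.194 = 48 m/s²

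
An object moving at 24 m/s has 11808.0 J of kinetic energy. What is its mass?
KE = ½mv² → m = 2KE/v² = 2×11808.0/24² = 41.0 kg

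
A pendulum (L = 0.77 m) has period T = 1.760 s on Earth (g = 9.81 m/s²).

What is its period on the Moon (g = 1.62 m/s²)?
T = 2π√(L/g), so T_moon/T_earth = √(g_earth/g_moon)
T_moon = 2π√(0.77/1.62) = 4.332 s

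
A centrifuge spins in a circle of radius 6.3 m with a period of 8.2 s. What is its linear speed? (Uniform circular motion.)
v = 2πr/T = 2π×6.3/8.2 = 4.83 m/s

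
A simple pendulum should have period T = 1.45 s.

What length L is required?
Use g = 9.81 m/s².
T = 2π√(L/g) → L = g(T/2π)² = 9.81×(1.45/2π)² = 0.5225 m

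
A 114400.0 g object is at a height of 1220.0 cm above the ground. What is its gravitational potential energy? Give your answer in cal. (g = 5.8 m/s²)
PE = mgh = 114.4 kg × 5.8 m/s² × 12.2 m = 8095 J = 1935.0 cal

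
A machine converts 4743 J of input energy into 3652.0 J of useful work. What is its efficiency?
η = W_out/W_in = 3652.0/4743 = 0.77 = 77.0%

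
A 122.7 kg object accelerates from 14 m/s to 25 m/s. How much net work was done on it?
W_net = ΔKE = ½m(v₂² − v₁²) = ½×122.7×(25² − 14²) = 26319.15 J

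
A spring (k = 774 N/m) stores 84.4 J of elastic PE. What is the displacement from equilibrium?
PE = ½kx² → x = √(2PE/k) = √(2×84.4/774) = 0.467 m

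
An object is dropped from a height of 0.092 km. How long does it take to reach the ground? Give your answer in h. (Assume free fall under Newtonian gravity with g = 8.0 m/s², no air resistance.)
t = √(2h/g) (with unit conversion) = 0.001332 h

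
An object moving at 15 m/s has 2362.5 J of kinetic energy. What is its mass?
KE = ½mv² → m = 2KE/v² = 2×2362.5/15² = 21.0 kg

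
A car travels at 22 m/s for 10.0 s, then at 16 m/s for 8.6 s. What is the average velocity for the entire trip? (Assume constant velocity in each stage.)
d₁ = v₁t₁ = 22 × 10.0 = 220 m
d₂ = v₂t₂ = 16 × 8.6 = 137.6 m
d_total = 357.6 m, t_total = 18.6 s
v_avg = d_total/t_total = 357.6/18.6 = 19.23 m/s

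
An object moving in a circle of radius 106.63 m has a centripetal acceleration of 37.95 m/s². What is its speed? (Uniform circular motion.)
v = √(a_c × r) = √(37.95 × 106.63) = 63.61 m/s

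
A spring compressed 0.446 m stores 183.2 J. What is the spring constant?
PE = ½kx² → k = 2PE/x² = 2×183.2/0.446² = 1842.0 N/m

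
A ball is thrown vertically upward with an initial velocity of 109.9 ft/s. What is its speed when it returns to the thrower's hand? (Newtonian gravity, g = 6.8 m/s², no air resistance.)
By conservation of energy, the ball returns at the same speed = 109.9 ft/s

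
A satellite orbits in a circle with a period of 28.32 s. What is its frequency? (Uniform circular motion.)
f = 1/T = 1/28.32 = 0.0353 Hz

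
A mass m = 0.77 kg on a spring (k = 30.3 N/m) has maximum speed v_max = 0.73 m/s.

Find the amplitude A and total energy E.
½mv²_max = ½kA² → A = v_max√(m/k) = 0.73×√(0.77/30.3) = 0.1164 m = 11.64 cm
E = ½mv²_max = ½×0.77×0.73² = 0.2052 J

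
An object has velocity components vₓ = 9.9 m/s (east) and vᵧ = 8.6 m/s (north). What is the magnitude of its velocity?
|v| = √(vₓ² + vᵧ²) = √(9.9² + 8.6²) = √(171.97) = 13.11 m/s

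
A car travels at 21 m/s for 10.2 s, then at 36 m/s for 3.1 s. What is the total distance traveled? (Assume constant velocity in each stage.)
d₁ = v₁t₁ = 21 × 10.2 = 214.2 m
d₂ = v₂t₂ = 36 × 3.1 = 111.6 m
d_total = 214.2 + 111.6 = 325.8 m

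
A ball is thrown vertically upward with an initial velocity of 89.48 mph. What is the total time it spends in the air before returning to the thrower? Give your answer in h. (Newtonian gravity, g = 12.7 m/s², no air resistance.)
t_total = 2v₀/g (with unit conversion) = 0.00175 h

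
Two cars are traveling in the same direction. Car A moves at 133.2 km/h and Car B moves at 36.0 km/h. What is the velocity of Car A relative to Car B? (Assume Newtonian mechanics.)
v_rel = v_A - v_B = 133.2 - 36.0 = 97.2 km/h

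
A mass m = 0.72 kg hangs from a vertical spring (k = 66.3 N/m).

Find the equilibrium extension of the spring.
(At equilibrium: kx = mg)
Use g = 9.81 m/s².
x_eq = mg/k = 0.72×9.81/66.3 = 0.1065 m = 10.65 cm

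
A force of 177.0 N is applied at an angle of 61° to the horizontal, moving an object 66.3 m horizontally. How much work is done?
W = Fd cosθ = 177.0×66.3×cos(61°) = 5689.3 J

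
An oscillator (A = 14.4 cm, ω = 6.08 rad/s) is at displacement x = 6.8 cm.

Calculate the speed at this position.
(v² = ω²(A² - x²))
v = ω√(A² − x²) = 6.08×√(0.144² − 0.068²) = 0.7718 m/s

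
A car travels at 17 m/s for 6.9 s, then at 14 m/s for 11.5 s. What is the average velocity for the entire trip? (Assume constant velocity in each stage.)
d₁ = v₁t₁ = 17 × 6.9 = 117.3 m
d₂ = v₂t₂ = 14 × 11.5 = 161 m
d_total = 278.3 m, t_total = 18.4 s
v_avg = d_total/t_total = 278.3/18.4 = 15.13 m/s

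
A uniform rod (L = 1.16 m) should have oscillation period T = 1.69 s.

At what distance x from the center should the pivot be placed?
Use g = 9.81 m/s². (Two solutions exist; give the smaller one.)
T = 2π√((L²/12 + x²)/(gx)). Let c = T²g/(4π²) = 0.7097.
x² − cx + L²/12 = 0 → x = (c − √(c² − L²/3))/2 = 0.2374 m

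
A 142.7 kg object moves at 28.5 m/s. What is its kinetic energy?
KE = ½mv² = ½×142.7×28.5² = 57954.04 J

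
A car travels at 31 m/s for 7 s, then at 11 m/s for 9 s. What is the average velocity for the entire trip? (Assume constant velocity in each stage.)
d₁ = v₁t₁ = 31 × 7 = 217 m
d₂ = v₂t₂ = 11 × 9 = 99 m
d_total = 316 m, t_total = 16 s
v_avg = d_total/t_total = 316/16 = 19.75 m/s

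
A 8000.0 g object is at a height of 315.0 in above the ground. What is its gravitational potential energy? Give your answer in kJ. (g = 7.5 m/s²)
PE = mgh = 8 kg × 7.5 m/s² × 8.001 m = 480.1 J = 0.4801 kJ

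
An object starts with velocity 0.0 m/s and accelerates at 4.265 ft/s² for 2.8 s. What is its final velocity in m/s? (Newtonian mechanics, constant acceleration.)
v = v₀ + at (with unit conversion) = 3.64 m/s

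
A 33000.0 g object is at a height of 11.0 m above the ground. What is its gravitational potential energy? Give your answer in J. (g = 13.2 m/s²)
PE = mgh = 33 kg × 13.2 m/s² × 11 m = 4792 J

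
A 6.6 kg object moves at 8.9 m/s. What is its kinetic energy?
KE = ½mv² = ½×6.6×8.9² = 261.393 J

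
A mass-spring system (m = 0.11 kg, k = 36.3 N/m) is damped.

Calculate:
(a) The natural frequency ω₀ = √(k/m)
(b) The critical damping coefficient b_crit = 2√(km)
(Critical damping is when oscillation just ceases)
ω₀ = √(k/m) = √(36.3/0.11) = 18.17 rad/s
b_crit = 2√(km) = 2√(36.3×0.11) = 3.996 kg/s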